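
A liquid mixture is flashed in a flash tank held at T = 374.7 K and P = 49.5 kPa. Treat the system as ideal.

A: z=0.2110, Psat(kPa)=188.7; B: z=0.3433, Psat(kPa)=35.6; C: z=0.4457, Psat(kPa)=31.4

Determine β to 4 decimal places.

β = 0.3599

Raoult's law: Kᵢ = Pᵢˢᵃᵗ/P = Pᵢˢᵃᵗ/49.5.
  K_A = 188.7/49.5 = 3.812121, K_B = 35.6/49.5 = 0.719192, K_C = 31.4/49.5 = 0.634343
Material balance + equilibrium reduce to Σ zᵢ(Kᵢ−1)/(1+β(Kᵢ−1)) = 0.
g(0) = ΣzᵢKᵢ − 1 = 0.3340 and g(1) = 1 − Σzᵢ/Kᵢ = -0.2353, so a root lies in (0, 1).
Newton iteration, β⁰ = 0.5:
  β = 0.5000: g = -0.06497, g' = -0.4141 → β = 0.3431
  β = 0.3431: g = 0.00896, g' = -0.5433 → β = 0.3596
  β = 0.3596: g = 0.00015, g' = -0.5250 → β = 0.3599
Converged at β = 0.3599.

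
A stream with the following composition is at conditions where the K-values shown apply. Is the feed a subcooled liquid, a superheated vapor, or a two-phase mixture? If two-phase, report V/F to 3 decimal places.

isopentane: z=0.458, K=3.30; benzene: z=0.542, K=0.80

ΣzᵢKᵢ = 1.945; Σzᵢ/Kᵢ = 0.816.
Since Σzᵢ/Kᵢ < 1 the mixture is above its dew point — single vapor phase.

superheated vapor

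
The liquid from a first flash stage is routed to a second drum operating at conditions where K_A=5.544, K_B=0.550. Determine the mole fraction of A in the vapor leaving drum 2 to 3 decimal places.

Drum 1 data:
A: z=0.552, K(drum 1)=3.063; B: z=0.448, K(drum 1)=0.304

y_A (drum 2) = 0.500

Drum 1:
Let ψ₁ = V/F and solve Σ zᵢ(Kᵢ−1)/(1+ψ₁(Kᵢ−1)) = 0.
g(0) = ΣzᵢKᵢ − 1 = 0.827 and g(1) = 1 − Σzᵢ/Kᵢ = -0.654, so a root lies in (0, 1).
Binary case is linear: z₁(K₁−1)(1+ψ₁(K₂−1)) + z₂(K₂−1)(1+ψ₁(K₁−1)) = 0
⇒ ψ₁ = [z₁(K₁−1)+z₂(K₂−1)] / [−(K₁−1)(K₂−1)] = 0.8270/1.4358 = 0.576
Drum-1 compositions:
  A: x = 0.252, y = 0.773
  B: x = 0.748, y = 0.227
Drum-2 feed = drum-1 liquid: z₂ = (0.2523, 0.7477).
Drum 2:
Material balance + equilibrium reduce to Σ zᵢ(Kᵢ−1)/(1+ψ₂(Kᵢ−1)) = 0.
g(0) = ΣzᵢKᵢ − 1 = 0.810 and g(1) = 1 − Σzᵢ/Kᵢ = -0.405, so a root lies in (0, 1).
Iterate (Newton) starting at ψ₂ = 0.55:
  ψ₂ = 0.550: g = -0.1196, g' = -0.693 → ψ₂ = 0.377
  ψ₂ = 0.377: g = 0.0169, g' = -0.926 → ψ₂ = 0.396
Converged at ψ₂ = 0.396.
  A: x = 0.090, y = 0.500
  B: x = 0.910, y = 0.500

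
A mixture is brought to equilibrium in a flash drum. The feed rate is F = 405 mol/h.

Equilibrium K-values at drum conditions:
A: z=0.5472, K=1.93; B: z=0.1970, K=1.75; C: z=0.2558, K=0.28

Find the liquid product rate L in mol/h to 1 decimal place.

Material balance + equilibrium reduce to Σ zᵢ(Kᵢ−1)/(1+ψ(Kᵢ−1)) = 0.
Check two-phase: ΣzᵢKᵢ = 1.4725 > 1 and Σzᵢ/Kᵢ = 1.3097 > 1, so g(0) = 0.4725 > 0 and g(1) = -0.3097 < 0.
Newton iteration, ψ⁰ = 0.55:
  ψ = 0.5500: g = 0.13636, g' = -0.6262 → ψ = 0.7678
  ψ = 0.7678: g = -0.02117, g' = -0.8688 → ψ = 0.7434
  ψ = 0.7434: g = -0.00054, g' = -0.8250 → ψ = 0.7427
Converged at ψ = 0.7427.
Then V = ψ·F = 0.7427·405 = 300.8 mol/h and L = F − V = 104.2 mol/h.

L = 104.2 mol/h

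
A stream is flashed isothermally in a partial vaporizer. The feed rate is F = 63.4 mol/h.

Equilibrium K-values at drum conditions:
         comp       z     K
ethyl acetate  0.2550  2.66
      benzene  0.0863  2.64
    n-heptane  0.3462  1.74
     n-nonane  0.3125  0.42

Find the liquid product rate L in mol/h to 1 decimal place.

L = 6.2 mol/h

Rachford–Rice: g(ψ) = Σ zᵢ(Kᵢ−1)/(1+ψ(Kᵢ−1)) = 0.
g(0) = ΣzᵢKᵢ − 1 = 0.6398 and g(1) = 1 − Σzᵢ/Kᵢ = -0.0716, so a root lies in (0, 1).
Iterate (Newton) starting at ψ = 0.49:
  ψ = 0.4900: g = 0.24670, g' = -0.5923 → ψ = 0.9065
  ψ = 0.9065: g = -0.00296, g' = -0.6849 → ψ = 0.9022
Converged at ψ = 0.9022.
Then V = ψ·F = 0.9022·63.4 = 57.2 mol/h and L = F − V = 6.2 mol/h.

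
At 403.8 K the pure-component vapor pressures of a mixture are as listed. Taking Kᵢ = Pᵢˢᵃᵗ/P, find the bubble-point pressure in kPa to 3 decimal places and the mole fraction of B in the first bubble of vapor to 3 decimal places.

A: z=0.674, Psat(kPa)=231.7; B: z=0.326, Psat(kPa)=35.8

Pbub = 167.837 kPa, y_B = 0.070

At the bubble point ψ → 0, so ΣzᵢKᵢ = 1 with Kᵢ = Pᵢˢᵃᵗ/P ⇒ P = ΣzᵢPᵢˢᵃᵗ.
P = 0.674·231.7 + 0.326·35.8 = 167.837 kPa
yᵢ = zᵢPᵢˢᵃᵗ/P ⇒ y_B = 0.326·35.8/167.837 = 0.070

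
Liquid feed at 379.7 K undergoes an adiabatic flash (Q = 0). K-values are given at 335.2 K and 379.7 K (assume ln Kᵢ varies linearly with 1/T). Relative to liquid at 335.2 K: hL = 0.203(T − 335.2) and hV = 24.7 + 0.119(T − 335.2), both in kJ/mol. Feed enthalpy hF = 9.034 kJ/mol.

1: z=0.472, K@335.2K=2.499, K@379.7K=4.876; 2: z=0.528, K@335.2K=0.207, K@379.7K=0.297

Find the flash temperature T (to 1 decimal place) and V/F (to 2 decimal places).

T = 342.3 K, V/F = 0.31

Adiabatic flash: solve Rachford–Rice at each trial T, then check hF = ψ·hV(T) + (1−ψ)·hL(T).
  T = 335.2 K: K = (2.499, 0.207), RR gives ψ = 0.243, H_out = 6.001 kJ/mol
  T = 379.7 K: K = (4.876, 0.297), RR gives ψ = 0.535, H_out = 20.252 kJ/mol
  T = 357.4 K: K = (3.561, 0.251), RR gives ψ = 0.424, H_out = 14.183 kJ/mol
  T = 346.3 K: K = (3.000, 0.228), RR gives ψ = 0.348, H_out = 10.520 kJ/mol
  T = 340.8 K: K = (2.745, 0.218), RR gives ψ = 0.301, H_out = 8.423 kJ/mol
  T = 343.6 K: K = (2.873, 0.223), RR gives ψ = 0.326, H_out = 9.520 kJ/mol
  T = 342.2 K: K = (2.808, 0.220), RR gives ψ = 0.313, H_out = 8.980 kJ/mol
Linear interpolation between T = 342.2 (H_out = 8.980) and T = 343.6 (H_out = 9.520) on hF = 9.034 gives T ≈ 342.3 K, at which ψ = 0.31.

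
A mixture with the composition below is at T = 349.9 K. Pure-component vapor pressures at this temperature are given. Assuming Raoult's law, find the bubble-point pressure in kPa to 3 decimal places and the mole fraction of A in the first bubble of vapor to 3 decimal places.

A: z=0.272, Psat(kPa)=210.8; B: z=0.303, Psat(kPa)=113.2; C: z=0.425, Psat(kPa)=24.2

At the bubble point ψ → 0, so ΣzᵢKᵢ = 1 with Kᵢ = Pᵢˢᵃᵗ/P ⇒ P = ΣzᵢPᵢˢᵃᵗ.
P = 0.272·210.8 + 0.303·113.2 + 0.425·24.2 = 101.922 kPa
yᵢ = zᵢPᵢˢᵃᵗ/P ⇒ y_A = 0.272·210.8/101.922 = 0.563

Pbub = 101.922 kPa, y_A = 0.563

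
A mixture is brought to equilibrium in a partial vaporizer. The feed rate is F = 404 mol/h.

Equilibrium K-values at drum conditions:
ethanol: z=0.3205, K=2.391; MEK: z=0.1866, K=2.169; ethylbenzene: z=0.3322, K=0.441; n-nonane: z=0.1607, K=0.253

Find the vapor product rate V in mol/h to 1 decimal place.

Material balance + equilibrium reduce to Σ zᵢ(Kᵢ−1)/(1+ψ(Kᵢ−1)) = 0.
g(0) = ΣzᵢKᵢ − 1 = 0.3582 and g(1) = 1 − Σzᵢ/Kᵢ = -0.6085, so a root lies in (0, 1).
Iterate (Newton) starting at ψ = 0.5:
  ψ = 0.5000: g = -0.04874, g' = -0.7457 → ψ = 0.4346
  ψ = 0.4346: g = -0.00058, g' = -0.7307 → ψ = 0.4339
Converged at ψ = 0.4339.
Then V = ψ·F = 0.4339·404 = 175.3 mol/h and L = F − V = 228.7 mol/h.

V = 175.3 mol/h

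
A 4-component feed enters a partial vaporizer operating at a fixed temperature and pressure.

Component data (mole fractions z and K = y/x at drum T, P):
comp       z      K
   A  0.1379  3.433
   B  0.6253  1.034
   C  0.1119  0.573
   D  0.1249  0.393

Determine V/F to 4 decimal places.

V/F = 0.5091

Material balance + equilibrium reduce to Σ zᵢ(Kᵢ−1)/(1+V/F(Kᵢ−1)) = 0.
Check two-phase: ΣzᵢKᵢ = 1.2332 > 1 and Σzᵢ/Kᵢ = 1.1580 > 1, so g(0) = 0.2332 > 0 and g(1) = -0.1580 < 0.
Newton iteration, V/F⁰ = 0.5:
  V/F = 0.5000: g = 0.00267, g' = -0.2947 → V/F = 0.5091
Converged at V/F = 0.5091.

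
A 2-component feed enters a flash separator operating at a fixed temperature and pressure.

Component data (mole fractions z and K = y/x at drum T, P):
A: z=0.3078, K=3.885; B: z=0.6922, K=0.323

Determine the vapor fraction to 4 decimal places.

Binary case is linear: z₁(K₁−1)(1+ψ(K₂−1)) + z₂(K₂−1)(1+ψ(K₁−1)) = 0
⇒ ψ = [z₁(K₁−1)+z₂(K₂−1)] / [−(K₁−1)(K₂−1)] = 0.41938/1.95314 = 0.2147

ψ = 0.2147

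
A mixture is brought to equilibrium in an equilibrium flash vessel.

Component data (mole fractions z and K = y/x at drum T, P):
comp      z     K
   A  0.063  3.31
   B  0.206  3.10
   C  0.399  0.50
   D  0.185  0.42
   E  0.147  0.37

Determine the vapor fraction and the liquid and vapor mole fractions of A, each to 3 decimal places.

ψ = 0.152, x_A = 0.047, y_A = 0.154

Iterate (Newton) starting at ψ = 0.5:
  ψ = 0.500: g = -0.2738, g' = -0.714 → ψ = 0.116
  ψ = 0.116: g = 0.0355, g' = -1.047 → ψ = 0.150
  ψ = 0.150: g = 0.0013, g' = -0.973 → ψ = 0.152
Converged at ψ = 0.152.
Compositions from xᵢ = zᵢ/(1+ψ(Kᵢ−1)), yᵢ = Kᵢxᵢ:
  A: x = 0.047, y = 0.154
  B: x = 0.156, y = 0.484
  C: x = 0.432, y = 0.216
  D: x = 0.203, y = 0.085
  E: x = 0.163, y = 0.060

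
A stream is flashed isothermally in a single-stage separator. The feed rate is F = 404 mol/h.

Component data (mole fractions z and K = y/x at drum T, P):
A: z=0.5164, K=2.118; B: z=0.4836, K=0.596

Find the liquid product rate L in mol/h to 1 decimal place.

L = 62.4 mol/h

Newton iteration, ψ⁰ = 0.7:
  ψ = 0.7000: g = 0.05146, g' = -0.3566 → ψ = 0.8443
  ψ = 0.8443: g = 0.00047, g' = -0.3526 → ψ = 0.8457
Converged at ψ = 0.8457.
Then V = ψ·F = 0.8457·404 = 341.6 mol/h and L = F − V = 62.4 mol/h.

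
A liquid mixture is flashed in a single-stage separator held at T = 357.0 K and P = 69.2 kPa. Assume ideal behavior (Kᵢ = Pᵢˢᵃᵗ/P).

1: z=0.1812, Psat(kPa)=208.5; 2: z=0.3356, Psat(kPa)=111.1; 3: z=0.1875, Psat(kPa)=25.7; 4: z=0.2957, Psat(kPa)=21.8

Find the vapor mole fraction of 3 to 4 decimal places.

Raoult's law: Kᵢ = Pᵢˢᵃᵗ/P = Pᵢˢᵃᵗ/69.2.
  K_1 = 208.5/69.2 = 3.013006, K_2 = 111.1/69.2 = 1.605491, K_3 = 25.7/69.2 = 0.371387, K_4 = 21.8/69.2 = 0.315029
Let β = V/F and solve Σ zᵢ(Kᵢ−1)/(1+β(Kᵢ−1)) = 0.
g(0) = ΣzᵢKᵢ − 1 = 0.2475 and g(1) = 1 − Σzᵢ/Kᵢ = -0.7127, so a root lies in (0, 1).
Newton–Raphson from β = 0.5:
  β = 0.5000: g = -0.14217, g' = -0.7334 → β = 0.3061
  β = 0.3061: g = -0.00513, g' = -0.7044 → β = 0.2988
Converged at β = 0.2989.
Compositions from xᵢ = zᵢ/(1+β(Kᵢ−1)), yᵢ = Kᵢxᵢ:
  1: x = 0.1131, y = 0.3409
  2: x = 0.2842, y = 0.4562
  3: x = 0.2309, y = 0.0857
  4: x = 0.3718, y = 0.1171

y_3 = 0.0857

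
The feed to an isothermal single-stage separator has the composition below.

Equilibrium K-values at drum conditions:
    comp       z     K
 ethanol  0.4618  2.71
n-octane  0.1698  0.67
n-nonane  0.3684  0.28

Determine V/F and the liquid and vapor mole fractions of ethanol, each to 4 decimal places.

Material balance + equilibrium reduce to Σ zᵢ(Kᵢ−1)/(1+V/F(Kᵢ−1)) = 0.
g(0) = ΣzᵢKᵢ − 1 = 0.4684 and g(1) = 1 − Σzᵢ/Kᵢ = -0.7396, so a root lies in (0, 1).
Iterate (Newton) starting at V/F = 0.5:
  V/F = 0.5000: g = -0.05585, g' = -0.8852 → V/F = 0.4369
  V/F = 0.4369: g = -0.00046, g' = -0.8741 → V/F = 0.4364
Converged at V/F = 0.4364.
Compositions from xᵢ = zᵢ/(1+V/F(Kᵢ−1)), yᵢ = Kᵢxᵢ:
  ethanol: x = 0.2645, y = 0.7167
  n-octane: x = 0.1984, y = 0.1329
  n-nonane: x = 0.5372, y = 0.1504

V/F = 0.4364, x_ethanol = 0.2645, y_ethanol = 0.7167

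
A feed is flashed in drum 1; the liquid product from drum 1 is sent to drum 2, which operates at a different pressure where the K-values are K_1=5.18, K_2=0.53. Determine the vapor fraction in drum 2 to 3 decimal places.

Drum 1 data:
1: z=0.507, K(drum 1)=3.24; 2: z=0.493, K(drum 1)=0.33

Drum 1:
Let ψ₁ = V/F and solve Σ zᵢ(Kᵢ−1)/(1+ψ₁(Kᵢ−1)) = 0.
Check two-phase: ΣzᵢKᵢ = 1.805 > 1 and Σzᵢ/Kᵢ = 1.650 > 1, so g(0) = 0.805 > 0 and g(1) = -0.650 < 0.
Binary case is linear: z₁(K₁−1)(1+ψ₁(K₂−1)) + z₂(K₂−1)(1+ψ₁(K₁−1)) = 0
⇒ ψ₁ = [z₁(K₁−1)+z₂(K₂−1)] / [−(K₁−1)(K₂−1)] = 0.8054/1.5008 = 0.537
Drum-1 compositions:
  1: x = 0.230, y = 0.746
  2: x = 0.770, y = 0.254
Drum-2 feed = drum-1 liquid: z₂ = (0.2302, 0.7698).
Drum 2:
Rachford–Rice: g(ψ₂) = Σ zᵢ(Kᵢ−1)/(1+ψ₂(Kᵢ−1)) = 0.
Feasibility: ΣzᵢKᵢ = 1.601, Σzᵢ/Kᵢ = 1.497 — both > 1, two phases present.
Binary case is linear: z₁(K₁−1)(1+ψ₂(K₂−1)) + z₂(K₂−1)(1+ψ₂(K₁−1)) = 0
⇒ ψ₂ = [z₁(K₁−1)+z₂(K₂−1)] / [−(K₁−1)(K₂−1)] = 0.6006/1.9646 = 0.306
  1: x = 0.101, y = 0.524
  2: x = 0.899, y = 0.476

V/F (drum 2) = 0.306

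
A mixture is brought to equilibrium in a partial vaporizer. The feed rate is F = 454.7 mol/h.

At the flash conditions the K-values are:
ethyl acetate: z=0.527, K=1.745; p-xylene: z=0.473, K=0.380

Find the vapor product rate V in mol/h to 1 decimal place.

V = 97.8 mol/h

Rachford–Rice: g(V/F) = Σ zᵢ(Kᵢ−1)/(1+V/F(Kᵢ−1)) = 0.
g(0) = ΣzᵢKᵢ − 1 = 0.099 and g(1) = 1 − Σzᵢ/Kᵢ = -0.547, so a root lies in (0, 1).
Binary case is linear: z₁(K₁−1)(1+V/F(K₂−1)) + z₂(K₂−1)(1+V/F(K₁−1)) = 0
⇒ V/F = [z₁(K₁−1)+z₂(K₂−1)] / [−(K₁−1)(K₂−1)] = 0.0994/0.4619 = 0.215
Then V = V/F·F = 0.2151·454.7 = 97.8 mol/h and L = F − V = 356.9 mol/h.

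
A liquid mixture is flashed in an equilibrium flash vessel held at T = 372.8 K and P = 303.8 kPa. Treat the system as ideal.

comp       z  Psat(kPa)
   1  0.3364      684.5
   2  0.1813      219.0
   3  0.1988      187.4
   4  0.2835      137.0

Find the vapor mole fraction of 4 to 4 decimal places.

y_4 = 0.1486

Raoult's law: Kᵢ = Pᵢˢᵃᵗ/P = Pᵢˢᵃᵗ/303.8.
  K_1 = 684.5/303.8 = 2.253127, K_2 = 219.0/303.8 = 0.720869, K_3 = 187.4/303.8 = 0.616853, K_4 = 137.0/303.8 = 0.450955
Let ψ = V/F and solve Σ zᵢ(Kᵢ−1)/(1+ψ(Kᵢ−1)) = 0.
g(0) = ΣzᵢKᵢ − 1 = 0.1391 and g(1) = 1 − Σzᵢ/Kᵢ = -0.3518, so a root lies in (0, 1).
Newton–Raphson from ψ = 0.35:
  ψ = 0.3500: g = -0.04370, g' = -0.4425 → ψ = 0.2512
  ψ = 0.2512: g = 0.00135, g' = -0.4726 → ψ = 0.2541
Converged at ψ = 0.2541.
Compositions from xᵢ = zᵢ/(1+ψ(Kᵢ−1)), yᵢ = Kᵢxᵢ:
  1: x = 0.2552, y = 0.5749
  2: x = 0.1951, y = 0.1407
  3: x = 0.2202, y = 0.1359
  4: x = 0.3295, y = 0.1486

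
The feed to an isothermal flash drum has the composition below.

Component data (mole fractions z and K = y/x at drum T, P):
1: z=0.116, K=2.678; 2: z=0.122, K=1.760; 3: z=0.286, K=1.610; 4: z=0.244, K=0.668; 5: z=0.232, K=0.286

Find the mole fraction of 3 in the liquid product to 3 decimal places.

x_3 = 0.229

Iterate (Newton) starting at V/F = 0.66:
  V/F = 0.660: g = -0.1385, g' = -0.626 → V/F = 0.439
  V/F = 0.439: g = -0.0167, g' = -0.502 → V/F = 0.405
Converged at V/F = 0.405.
Compositions from xᵢ = zᵢ/(1+V/F(Kᵢ−1)), yᵢ = Kᵢxᵢ:
  1: x = 0.069, y = 0.185
  2: x = 0.093, y = 0.164
  3: x = 0.229, y = 0.369
  4: x = 0.282, y = 0.188
  5: x = 0.326, y = 0.093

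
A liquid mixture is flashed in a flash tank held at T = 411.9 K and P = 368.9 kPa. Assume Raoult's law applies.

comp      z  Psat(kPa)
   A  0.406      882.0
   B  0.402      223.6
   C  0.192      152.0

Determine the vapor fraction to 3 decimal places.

ψ = 0.453

Raoult's law: Kᵢ = Pᵢˢᵃᵗ/P = Pᵢˢᵃᵗ/368.9.
  K_A = 882.0/368.9 = 2.39089, K_B = 223.6/368.9 = 0.60613, K_C = 152.0/368.9 = 0.41204
Rachford–Rice: g(ψ) = Σ zᵢ(Kᵢ−1)/(1+ψ(Kᵢ−1)) = 0.
Check two-phase: ΣzᵢKᵢ = 1.293 > 1 and Σzᵢ/Kᵢ = 1.299 > 1, so g(0) = 0.293 > 0 and g(1) = -0.299 < 0.
Newton iteration, ψ⁰ = 0.54:
  ψ = 0.540: g = -0.0440, g' = -0.499 → ψ = 0.452
  ψ = 0.452: g = 0.0004, g' = -0.512 → ψ = 0.453
Converged at ψ = 0.453.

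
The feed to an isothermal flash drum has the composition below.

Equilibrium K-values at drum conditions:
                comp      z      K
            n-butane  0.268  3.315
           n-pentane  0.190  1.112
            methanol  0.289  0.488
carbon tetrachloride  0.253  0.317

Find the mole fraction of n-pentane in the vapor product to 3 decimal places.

Newton iteration, ψ⁰ = 0.5:
  ψ = 0.500: g = -0.1536, g' = -0.720 → ψ = 0.287
  ψ = 0.287: g = 0.0053, g' = -0.808 → ψ = 0.293
Converged at ψ = 0.293.
Compositions from xᵢ = zᵢ/(1+ψ(Kᵢ−1)), yᵢ = Kᵢxᵢ:
  n-butane: x = 0.160, y = 0.529
  n-pentane: x = 0.184, y = 0.205
  methanol: x = 0.340, y = 0.166
  carbon tetrachloride: x = 0.316, y = 0.100

y_n-pentane = 0.205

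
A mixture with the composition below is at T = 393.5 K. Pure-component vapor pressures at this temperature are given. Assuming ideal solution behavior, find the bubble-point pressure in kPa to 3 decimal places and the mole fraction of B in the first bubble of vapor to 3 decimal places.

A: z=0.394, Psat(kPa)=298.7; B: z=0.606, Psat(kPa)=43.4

Pbub = 143.988 kPa, y_B = 0.183

At the bubble point ψ → 0, so ΣzᵢKᵢ = 1 with Kᵢ = Pᵢˢᵃᵗ/P ⇒ P = ΣzᵢPᵢˢᵃᵗ.
P = 0.394·298.7 + 0.606·43.4 = 143.988 kPa
yᵢ = zᵢPᵢˢᵃᵗ/P ⇒ y_B = 0.606·43.4/143.988 = 0.183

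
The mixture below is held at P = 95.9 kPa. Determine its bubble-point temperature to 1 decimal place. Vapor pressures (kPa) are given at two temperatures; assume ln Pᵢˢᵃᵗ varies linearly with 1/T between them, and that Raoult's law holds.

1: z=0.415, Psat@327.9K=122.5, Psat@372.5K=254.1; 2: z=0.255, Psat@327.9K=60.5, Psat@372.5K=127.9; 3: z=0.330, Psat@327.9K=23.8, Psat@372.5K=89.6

T = 341.0 K

Bubble-point temperature: ΣzᵢPᵢˢᵃᵗ(T) = P. Interpolate ln Pᵢˢᵃᵗ = aᵢ + bᵢ/T.
  T = 327.9 K: ΣzᵢPᵢˢᵃᵗ = 74.12 kPa
  T = 372.5 K: ΣzᵢPᵢˢᵃᵗ = 167.63 kPa
  T = 350.2 K: ΣzᵢPᵢˢᵃᵗ = 113.81 kPa
  T = 339.0 K: ΣzᵢPᵢˢᵃᵗ = 92.28 kPa
  T = 344.6 K: ΣzᵢPᵢˢᵃᵗ = 102.62 kPa
  T = 341.8 K: ΣzᵢPᵢˢᵃᵗ = 97.35 kPa
Interpolating between 339.0 K and 341.8 K gives T ≈ 341.0 K.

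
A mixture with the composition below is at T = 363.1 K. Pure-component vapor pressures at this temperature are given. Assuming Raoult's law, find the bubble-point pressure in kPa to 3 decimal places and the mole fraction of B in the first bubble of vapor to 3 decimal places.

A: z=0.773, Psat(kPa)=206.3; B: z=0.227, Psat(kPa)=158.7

At the bubble point ψ → 0, so ΣzᵢKᵢ = 1 with Kᵢ = Pᵢˢᵃᵗ/P ⇒ P = ΣzᵢPᵢˢᵃᵗ.
P = 0.773·206.3 + 0.227·158.7 = 195.495 kPa
yᵢ = zᵢPᵢˢᵃᵗ/P ⇒ y_B = 0.227·158.7/195.495 = 0.184

Pbub = 195.495 kPa, y_B = 0.184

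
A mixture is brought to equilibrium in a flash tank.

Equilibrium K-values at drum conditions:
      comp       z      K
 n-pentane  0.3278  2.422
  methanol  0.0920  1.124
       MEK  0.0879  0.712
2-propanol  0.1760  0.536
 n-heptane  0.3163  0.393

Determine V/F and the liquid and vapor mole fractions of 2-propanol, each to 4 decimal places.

Material balance + equilibrium reduce to Σ zᵢ(Kᵢ−1)/(1+V/F(Kᵢ−1)) = 0.
g(0) = ΣzᵢKᵢ − 1 = 0.1786 and g(1) = 1 − Σzᵢ/Kᵢ = -0.4738, so a root lies in (0, 1).
Newton iteration, V/F⁰ = 0.5:
  V/F = 0.5000: g = -0.12839, g' = -0.5421 → V/F = 0.2632
  V/F = 0.2632: g = 0.00134, g' = -0.5751 → V/F = 0.2655
Converged at V/F = 0.2655.
Compositions from xᵢ = zᵢ/(1+V/F(Kᵢ−1)), yᵢ = Kᵢxᵢ:
  n-pentane: x = 0.2380, y = 0.5763
  methanol: x = 0.0891, y = 0.1001
  MEK: x = 0.0952, y = 0.0678
  2-propanol: x = 0.2007, y = 0.1076
  n-heptane: x = 0.3771, y = 0.1482

V/F = 0.2655, x_2-propanol = 0.2007, y_2-propanol = 0.1076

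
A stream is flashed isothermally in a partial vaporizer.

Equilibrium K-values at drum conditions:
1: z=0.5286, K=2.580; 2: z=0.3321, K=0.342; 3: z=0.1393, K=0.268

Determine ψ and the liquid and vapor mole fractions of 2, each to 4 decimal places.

Material balance + equilibrium reduce to Σ zᵢ(Kᵢ−1)/(1+ψ(Kᵢ−1)) = 0.
Check two-phase: ΣzᵢKᵢ = 1.5147 > 1 and Σzᵢ/Kᵢ = 1.6957 > 1, so g(0) = 0.5147 > 0 and g(1) = -0.6957 < 0.
Iterate (Newton) starting at ψ = 0.5:
  ψ = 0.5000: g = -0.01991, g' = -0.9169 → ψ = 0.4783
  ψ = 0.4783: g = -0.00007, g' = -0.9110 → ψ = 0.4782
Converged at ψ = 0.4782.
Compositions from xᵢ = zᵢ/(1+ψ(Kᵢ−1)), yᵢ = Kᵢxᵢ:
  1: x = 0.3011, y = 0.7768
  2: x = 0.4846, y = 0.1657
  3: x = 0.2143, y = 0.0574

ψ = 0.4782, x_2 = 0.4846, y_2 = 0.1657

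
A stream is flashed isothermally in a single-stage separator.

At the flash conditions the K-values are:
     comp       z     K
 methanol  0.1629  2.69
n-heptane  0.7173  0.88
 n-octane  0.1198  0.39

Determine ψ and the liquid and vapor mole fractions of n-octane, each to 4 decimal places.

ψ = 0.3141, x_n-octane = 0.1482, y_n-octane = 0.0578

Material balance + equilibrium reduce to Σ zᵢ(Kᵢ−1)/(1+ψ(Kᵢ−1)) = 0.
g(0) = ΣzᵢKᵢ − 1 = 0.1161 and g(1) = 1 − Σzᵢ/Kᵢ = -0.1829, so a root lies in (0, 1).
Newton iteration, ψ⁰ = 0.54:
  ψ = 0.5400: g = -0.05707, g' = -0.2381 → ψ = 0.3003
  ψ = 0.3003: g = 0.00385, g' = -0.2826 → ψ = 0.3140
  ψ = 0.3140: g = 0.00003, g' = -0.2780 → ψ = 0.3141
Converged at ψ = 0.3141.
Compositions from xᵢ = zᵢ/(1+ψ(Kᵢ−1)), yᵢ = Kᵢxᵢ:
  methanol: x = 0.1064, y = 0.2863
  n-heptane: x = 0.7454, y = 0.6559
  n-octane: x = 0.1482, y = 0.0578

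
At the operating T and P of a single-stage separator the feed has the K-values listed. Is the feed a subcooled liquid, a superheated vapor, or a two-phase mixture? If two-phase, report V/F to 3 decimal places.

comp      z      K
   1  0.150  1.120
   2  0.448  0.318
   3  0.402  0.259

ΣzᵢKᵢ = 0.415; Σzᵢ/Kᵢ = 3.095.
Since ΣzᵢKᵢ < 1 the mixture is below its bubble point — single liquid phase.

subcooled liquid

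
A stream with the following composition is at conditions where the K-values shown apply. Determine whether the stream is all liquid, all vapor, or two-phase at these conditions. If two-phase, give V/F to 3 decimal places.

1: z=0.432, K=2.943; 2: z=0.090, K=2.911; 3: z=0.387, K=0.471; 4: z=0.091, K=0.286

two-phase, V/F = 0.668

ΣzᵢKᵢ = 1.742; Σzᵢ/Kᵢ = 1.318.
Both exceed 1, so a two-phase solution exists.
Rachford–Rice: g(ψ) = Σ zᵢ(Kᵢ−1)/(1+ψ(Kᵢ−1)) = 0.
Newton iteration, ψ⁰ = 0.52:
  ψ = 0.520: g = 0.1180, g' = -0.810 → ψ = 0.666
  ψ = 0.666: g = 0.0018, g' = -0.800 → ψ = 0.668
Converged at ψ = 0.668.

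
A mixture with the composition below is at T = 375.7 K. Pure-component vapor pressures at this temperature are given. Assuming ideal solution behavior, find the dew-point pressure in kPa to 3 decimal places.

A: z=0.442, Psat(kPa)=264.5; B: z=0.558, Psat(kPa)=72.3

At the dew point ψ → 1, so Σzᵢ/Kᵢ = 1 with Kᵢ = Pᵢˢᵃᵗ/P ⇒ 1/P = Σzᵢ/Pᵢˢᵃᵗ.
1/P = 0.442/264.5 + 0.558/72.3 = 0.009389 ⇒ P = 106.509 kPa

Pdew = 106.509 kPa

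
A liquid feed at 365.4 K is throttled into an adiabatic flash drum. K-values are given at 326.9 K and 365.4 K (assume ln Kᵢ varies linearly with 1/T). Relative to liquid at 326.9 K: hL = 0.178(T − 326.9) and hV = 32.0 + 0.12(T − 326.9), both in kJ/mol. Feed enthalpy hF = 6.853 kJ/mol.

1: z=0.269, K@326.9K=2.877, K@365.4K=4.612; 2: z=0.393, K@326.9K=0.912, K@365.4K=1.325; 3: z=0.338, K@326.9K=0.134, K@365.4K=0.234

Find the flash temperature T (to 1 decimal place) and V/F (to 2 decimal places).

T = 329.2 K, V/F = 0.20

Adiabatic flash: solve Rachford–Rice at each trial T, then check hF = ψ·hV(T) + (1−ψ)·hL(T).
  T = 326.9 K: K = (2.877, 0.912, 0.134), RR gives ψ = 0.175, H_out = 5.598 kJ/mol
  T = 365.4 K: K = (4.612, 1.325, 0.234), RR gives ψ = 0.536, H_out = 22.821 kJ/mol
  T = 346.1 K: K = (3.688, 1.110, 0.180), RR gives ψ = 0.376, H_out = 15.041 kJ/mol
  T = 336.5 K: K = (3.269, 1.009, 0.156), RR gives ψ = 0.283, H_out = 10.620 kJ/mol
  T = 331.7 K: K = (3.070, 0.960, 0.145), RR gives ψ = 0.232, H_out = 8.200 kJ/mol
  T = 329.3 K: K = (2.972, 0.936, 0.139), RR gives ψ = 0.204, H_out = 6.924 kJ/mol
Linear interpolation between T = 326.9 (H_out = 5.598) and T = 329.3 (H_out = 6.924) on hF = 6.853 gives T ≈ 329.2 K, at which ψ = 0.20.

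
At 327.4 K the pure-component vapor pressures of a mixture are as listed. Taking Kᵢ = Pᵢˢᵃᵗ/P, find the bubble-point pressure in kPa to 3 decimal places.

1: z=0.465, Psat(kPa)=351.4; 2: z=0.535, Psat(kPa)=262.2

Pbub = 303.678 kPa

At the bubble point ψ → 0, so ΣzᵢKᵢ = 1 with Kᵢ = Pᵢˢᵃᵗ/P ⇒ P = ΣzᵢPᵢˢᵃᵗ.
P = 0.465·351.4 + 0.535·262.2 = 303.678 kPa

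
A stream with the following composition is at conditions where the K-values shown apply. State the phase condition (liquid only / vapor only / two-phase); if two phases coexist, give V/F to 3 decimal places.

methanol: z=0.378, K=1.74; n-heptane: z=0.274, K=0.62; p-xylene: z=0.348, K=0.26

liquid only

ΣzᵢKᵢ = 0.918; Σzᵢ/Kᵢ = 1.998.
Since ΣzᵢKᵢ < 1 the mixture is below its bubble point — single liquid phase.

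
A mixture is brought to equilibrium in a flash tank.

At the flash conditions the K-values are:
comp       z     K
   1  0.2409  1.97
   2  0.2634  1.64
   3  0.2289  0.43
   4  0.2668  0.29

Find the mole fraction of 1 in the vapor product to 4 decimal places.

Rachford–Rice: g(β) = Σ zᵢ(Kᵢ−1)/(1+β(Kᵢ−1)) = 0.
Feasibility: ΣzᵢKᵢ = 1.0823, Σzᵢ/Kᵢ = 1.7352 — both > 1, two phases present.
Iterate (Newton) starting at β = 0.5:
  β = 0.5000: g = -0.19110, g' = -0.6335 → β = 0.1983
  β = 0.1983: g = -0.02201, g' = -0.5211 → β = 0.1561
  β = 0.1561: g = -0.00004, g' = -0.5199 → β = 0.1560
Converged at β = 0.1560.
Compositions from xᵢ = zᵢ/(1+β(Kᵢ−1)), yᵢ = Kᵢxᵢ:
  1: x = 0.2092, y = 0.4122
  2: x = 0.2395, y = 0.3928
  3: x = 0.2512, y = 0.1080
  4: x = 0.3000, y = 0.0870

y_1 = 0.4122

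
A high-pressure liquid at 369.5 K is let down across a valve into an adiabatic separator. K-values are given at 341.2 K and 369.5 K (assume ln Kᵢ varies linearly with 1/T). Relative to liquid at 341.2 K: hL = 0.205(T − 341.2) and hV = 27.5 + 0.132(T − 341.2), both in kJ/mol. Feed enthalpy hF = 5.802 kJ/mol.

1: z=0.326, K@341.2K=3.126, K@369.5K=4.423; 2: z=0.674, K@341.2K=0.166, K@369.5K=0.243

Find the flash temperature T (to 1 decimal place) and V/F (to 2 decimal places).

Adiabatic flash: solve Rachford–Rice at each trial T, then check hF = ψ·hV(T) + (1−ψ)·hL(T).
  T = 341.2 K: K = (3.126, 0.166), RR gives ψ = 0.074, H_out = 2.031 kJ/mol
  T = 369.5 K: K = (4.423, 0.243), RR gives ψ = 0.234, H_out = 11.747 kJ/mol
  T = 355.4 K: K = (3.746, 0.203), RR gives ψ = 0.163, H_out = 7.234 kJ/mol
  T = 348.3 K: K = (3.429, 0.184), RR gives ψ = 0.122, H_out = 4.743 kJ/mol
  T = 351.9 K: K = (3.588, 0.193), RR gives ψ = 0.144, H_out = 6.030 kJ/mol
  T = 350.1 K: K = (3.508, 0.188), RR gives ψ = 0.133, H_out = 5.393 kJ/mol
Linear interpolation between T = 350.1 (H_out = 5.393) and T = 351.9 (H_out = 6.030) on hF = 5.802 gives T ≈ 351.3 K, at which ψ = 0.14.

T = 351.3 K, V/F = 0.14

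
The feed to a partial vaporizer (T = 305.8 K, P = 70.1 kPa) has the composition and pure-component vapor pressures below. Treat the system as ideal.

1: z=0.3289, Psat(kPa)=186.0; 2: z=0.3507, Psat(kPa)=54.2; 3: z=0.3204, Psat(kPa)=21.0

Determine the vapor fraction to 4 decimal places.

ψ = 0.2912

Raoult's law: Kᵢ = Pᵢˢᵃᵗ/P = Pᵢˢᵃᵗ/70.1.
  K_1 = 186.0/70.1 = 2.653352, K_2 = 54.2/70.1 = 0.773181, K_3 = 21.0/70.1 = 0.299572
Rachford–Rice: g(ψ) = Σ zᵢ(Kᵢ−1)/(1+ψ(Kᵢ−1)) = 0.
Feasibility: ΣzᵢKᵢ = 1.2398, Σzᵢ/Kᵢ = 1.6471 — both > 1, two phases present.
Newton–Raphson from ψ = 0.37:
  ψ = 0.3700: g = -0.05236, g' = -0.6540 → ψ = 0.2899
  ψ = 0.2899: g = 0.00083, g' = -0.6790 → ψ = 0.2912
Converged at ψ = 0.2912.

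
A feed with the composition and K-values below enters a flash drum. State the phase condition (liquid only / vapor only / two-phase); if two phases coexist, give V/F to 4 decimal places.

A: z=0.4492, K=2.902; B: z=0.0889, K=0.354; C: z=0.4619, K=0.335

ΣzᵢKᵢ = 1.4898; Σzᵢ/Kᵢ = 1.7847.
Both exceed 1, so a two-phase solution exists.
Let ψ = V/F and solve Σ zᵢ(Kᵢ−1)/(1+ψ(Kᵢ−1)) = 0.
Newton–Raphson from ψ = 0.69:
  ψ = 0.6900: g = -0.30175, g' = -1.1222 → ψ = 0.4211
  ψ = 0.4211: g = -0.03112, g' = -0.9651 → ψ = 0.3889
  ψ = 0.3889: g = 0.00014, g' = -0.9747 → ψ = 0.3890
Converged at ψ = 0.3890.

two-phase, V/F = 0.3890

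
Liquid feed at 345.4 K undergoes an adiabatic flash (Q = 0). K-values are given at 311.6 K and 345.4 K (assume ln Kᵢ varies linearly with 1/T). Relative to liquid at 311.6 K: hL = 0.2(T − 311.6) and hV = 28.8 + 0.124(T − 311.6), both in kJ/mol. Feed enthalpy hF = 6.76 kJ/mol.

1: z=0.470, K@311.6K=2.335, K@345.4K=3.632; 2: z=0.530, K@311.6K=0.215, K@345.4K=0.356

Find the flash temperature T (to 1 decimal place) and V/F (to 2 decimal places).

Adiabatic flash: solve Rachford–Rice at each trial T, then check hF = ψ·hV(T) + (1−ψ)·hL(T).
  T = 311.6 K: K = (2.335, 0.215), RR gives ψ = 0.202, H_out = 5.810 kJ/mol
  T = 345.4 K: K = (3.632, 0.356), RR gives ψ = 0.528, H_out = 20.622 kJ/mol
  T = 328.5 K: K = (2.945, 0.280), RR gives ψ = 0.381, H_out = 13.852 kJ/mol
  T = 320.1 K: K = (2.632, 0.247), RR gives ψ = 0.299, H_out = 10.121 kJ/mol
  T = 315.9 K: K = (2.483, 0.231), RR gives ψ = 0.253, H_out = 8.078 kJ/mol
  T = 313.8 K: K = (2.410, 0.223), RR gives ψ = 0.229, H_out = 6.996 kJ/mol
Linear interpolation between T = 311.6 (H_out = 5.810) and T = 313.8 (H_out = 6.996) on hF = 6.76 gives T ≈ 313.4 K, at which ψ = 0.22.

T = 313.4 K, V/F = 0.22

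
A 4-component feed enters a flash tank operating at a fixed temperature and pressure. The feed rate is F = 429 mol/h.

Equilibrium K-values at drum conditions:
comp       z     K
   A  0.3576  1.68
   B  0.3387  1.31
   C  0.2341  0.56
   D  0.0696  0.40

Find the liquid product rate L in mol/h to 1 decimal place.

L = 82.3 mol/h

Newton iteration, ψ⁰ = 0.34:
  ψ = 0.3400: g = 0.11890, g' = -0.2379 → ψ = 0.8397
  ψ = 0.8397: g = -0.00944, g' = -0.3033 → ψ = 0.8086
  ψ = 0.8086: g = -0.00016, g' = -0.2934 → ψ = 0.8081
Converged at ψ = 0.8081.
Then V = ψ·F = 0.8081·429 = 346.7 mol/h and L = F − V = 82.3 mol/h.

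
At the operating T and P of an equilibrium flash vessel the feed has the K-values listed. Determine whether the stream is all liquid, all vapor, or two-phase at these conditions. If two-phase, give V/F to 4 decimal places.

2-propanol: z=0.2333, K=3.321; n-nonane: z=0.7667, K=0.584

two-phase, V/F = 0.2305

ΣzᵢKᵢ = 1.2225; Σzᵢ/Kᵢ = 1.3831.
Both exceed 1, so a two-phase solution exists.
Iterate (Newton) starting at ψ = 0.5:
  ψ = 0.5000: g = -0.15208, g' = -0.4808 → ψ = 0.1837
  ψ = 0.1837: g = 0.03431, g' = -0.7733 → ψ = 0.2280
  ψ = 0.2280: g = 0.00170, g' = -0.6993 → ψ = 0.2305
Converged at ψ = 0.2305.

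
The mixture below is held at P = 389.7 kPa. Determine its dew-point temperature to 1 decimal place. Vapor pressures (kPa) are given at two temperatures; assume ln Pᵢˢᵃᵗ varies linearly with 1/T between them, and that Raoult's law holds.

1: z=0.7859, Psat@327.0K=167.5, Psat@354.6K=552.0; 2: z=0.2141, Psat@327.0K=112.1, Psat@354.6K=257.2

Dew-point temperature: Σzᵢ·P/Pᵢˢᵃᵗ(T) = 1. Interpolate ln Pᵢˢᵃᵗ = aᵢ + bᵢ/T.
  T = 327.0 K: ΣzᵢP/Pᵢˢᵃᵗ = 2.5727
  T = 354.6 K: ΣzᵢP/Pᵢˢᵃᵗ = 0.8792
  T = 340.8 K: ΣzᵢP/Pᵢˢᵃᵗ = 1.4664
  T = 347.7 K: ΣzᵢP/Pᵢˢᵃᵗ = 1.1287
  T = 351.1 K: ΣzᵢP/Pᵢˢᵃᵗ = 0.9966
  T = 349.4 K: ΣzᵢP/Pᵢˢᵃᵗ = 1.0602
Interpolating between 349.4 K and 351.1 K gives T ≈ 351.0 K.

T = 351.0 K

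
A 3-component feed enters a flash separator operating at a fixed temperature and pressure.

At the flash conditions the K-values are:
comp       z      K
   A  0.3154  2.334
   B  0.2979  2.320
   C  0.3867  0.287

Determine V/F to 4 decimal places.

Rachford–Rice: g(V/F) = Σ zᵢ(Kᵢ−1)/(1+V/F(Kᵢ−1)) = 0.
Check two-phase: ΣzᵢKᵢ = 1.5383 > 1 and Σzᵢ/Kᵢ = 1.6109 > 1, so g(0) = 0.5383 > 0 and g(1) = -0.6109 < 0.
Iterate (Newton) starting at V/F = 0.55:
  V/F = 0.5500: g = 0.01692, g' = -0.8930 → V/F = 0.5689
  V/F = 0.5689: g = -0.00013, g' = -0.9072 → V/F = 0.5688
Converged at V/F = 0.5688.

V/F = 0.5688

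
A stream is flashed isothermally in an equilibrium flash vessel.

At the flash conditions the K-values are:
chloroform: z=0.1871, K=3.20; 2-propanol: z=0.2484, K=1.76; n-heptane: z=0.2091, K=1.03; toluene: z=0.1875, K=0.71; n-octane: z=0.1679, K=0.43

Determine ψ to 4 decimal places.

Let ψ = V/F and solve Σ zᵢ(Kᵢ−1)/(1+ψ(Kᵢ−1)) = 0.
g(0) = ΣzᵢKᵢ − 1 = 0.4566 and g(1) = 1 − Σzᵢ/Kᵢ = -0.0572, so a root lies in (0, 1).
Iterate (Newton) starting at ψ = 0.5:
  ψ = 0.5000: g = 0.14154, g' = -0.4091 → ψ = 0.8460
  ψ = 0.8460: g = 0.00802, g' = -0.3951 → ψ = 0.8662
  ψ = 0.8662: g = -0.00005, g' = -0.4006 → ψ = 0.8661
Converged at ψ = 0.8661.

ψ = 0.8661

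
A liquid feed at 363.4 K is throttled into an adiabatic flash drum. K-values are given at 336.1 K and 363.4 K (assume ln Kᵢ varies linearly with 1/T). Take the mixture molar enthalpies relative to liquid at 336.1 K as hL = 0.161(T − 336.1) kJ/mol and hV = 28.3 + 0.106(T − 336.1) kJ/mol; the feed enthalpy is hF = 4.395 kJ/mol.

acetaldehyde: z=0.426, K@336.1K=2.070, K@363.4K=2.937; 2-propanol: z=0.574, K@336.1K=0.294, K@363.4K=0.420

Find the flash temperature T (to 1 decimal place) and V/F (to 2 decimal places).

T = 340.1 K, V/F = 0.13

Adiabatic flash: solve Rachford–Rice at each trial T, then check hF = ψ·hV(T) + (1−ψ)·hL(T).
  T = 336.1 K: K = (2.070, 0.294), RR gives ψ = 0.067, H_out = 1.895 kJ/mol
  T = 363.4 K: K = (2.937, 0.420), RR gives ψ = 0.438, H_out = 16.137 kJ/mol
  T = 349.8 K: K = (2.484, 0.354), RR gives ψ = 0.273, H_out = 9.720 kJ/mol
  T = 343.0 K: K = (2.273, 0.323), RR gives ψ = 0.179, H_out = 6.105 kJ/mol
  T = 339.6 K: K = (2.172, 0.309), RR gives ψ = 0.126, H_out = 4.117 kJ/mol
  T = 341.3 K: K = (2.222, 0.316), RR gives ψ = 0.153, H_out = 5.129 kJ/mol
Linear interpolation between T = 339.6 (H_out = 4.117) and T = 341.3 (H_out = 5.129) on hF = 4.395 gives T ≈ 340.1 K, at which ψ = 0.13.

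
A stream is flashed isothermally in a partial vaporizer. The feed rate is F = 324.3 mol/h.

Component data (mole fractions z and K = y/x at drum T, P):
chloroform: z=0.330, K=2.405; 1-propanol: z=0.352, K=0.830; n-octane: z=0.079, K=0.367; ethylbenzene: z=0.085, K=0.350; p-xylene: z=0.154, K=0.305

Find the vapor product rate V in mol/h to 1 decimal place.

Material balance + equilibrium reduce to Σ zᵢ(Kᵢ−1)/(1+ψ(Kᵢ−1)) = 0.
Feasibility: ΣzᵢKᵢ = 1.192, Σzᵢ/Kᵢ = 1.524 — both > 1, two phases present.
Iterate (Newton) starting at ψ = 0.5:
  ψ = 0.500: g = -0.1121, g' = -0.558 → ψ = 0.299
  ψ = 0.299: g = -0.0020, g' = -0.556 → ψ = 0.296
Converged at ψ = 0.296.
Then V = ψ·F = 0.2956·324.3 = 95.8 mol/h and L = F − V = 228.5 mol/h.

V = 95.8 mol/h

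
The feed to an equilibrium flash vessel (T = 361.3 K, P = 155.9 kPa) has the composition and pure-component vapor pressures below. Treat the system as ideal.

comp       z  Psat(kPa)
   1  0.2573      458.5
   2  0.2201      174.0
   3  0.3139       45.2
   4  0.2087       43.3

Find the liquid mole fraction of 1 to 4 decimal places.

x_1 = 0.2014

Raoult's law: Kᵢ = Pᵢˢᵃᵗ/P = Pᵢˢᵃᵗ/155.9.
  K_1 = 458.5/155.9 = 2.940988, K_2 = 174.0/155.9 = 1.116100, K_3 = 45.2/155.9 = 0.289929, K_4 = 43.3/155.9 = 0.277742
Rachford–Rice: g(ψ) = Σ zᵢ(Kᵢ−1)/(1+ψ(Kᵢ−1)) = 0.
Check two-phase: ΣzᵢKᵢ = 1.1513 > 1 and Σzᵢ/Kᵢ = 2.1188 > 1, so g(0) = 0.1513 > 0 and g(1) = -1.1188 < 0.
Iterate (Newton) starting at ψ = 0.5:
  ψ = 0.5000: g = -0.30393, g' = -0.8995 → ψ = 0.1621
  ψ = 0.1621: g = -0.01765, g' = -0.9055 → ψ = 0.1426
  ψ = 0.1426: g = 0.00022, g' = -0.9287 → ψ = 0.1429
Converged at ψ = 0.1429.
Compositions from xᵢ = zᵢ/(1+ψ(Kᵢ−1)), yᵢ = Kᵢxᵢ:
  1: x = 0.2014, y = 0.5924
  2: x = 0.2165, y = 0.2416
  3: x = 0.3493, y = 0.1013
  4: x = 0.2327, y = 0.0646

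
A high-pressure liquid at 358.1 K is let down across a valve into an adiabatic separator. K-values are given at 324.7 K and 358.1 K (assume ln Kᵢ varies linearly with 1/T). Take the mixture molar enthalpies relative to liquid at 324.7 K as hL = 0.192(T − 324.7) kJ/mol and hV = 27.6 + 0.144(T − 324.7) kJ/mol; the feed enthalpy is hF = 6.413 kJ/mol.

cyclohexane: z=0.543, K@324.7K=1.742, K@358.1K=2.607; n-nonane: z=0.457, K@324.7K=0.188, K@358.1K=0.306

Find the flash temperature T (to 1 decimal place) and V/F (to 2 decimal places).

T = 331.8 K, V/F = 0.19

Adiabatic flash: solve Rachford–Rice at each trial T, then check hF = ψ·hV(T) + (1−ψ)·hL(T).
  T = 324.7 K: K = (1.742, 0.188), RR gives ψ = 0.053, H_out = 1.458 kJ/mol
  T = 358.1 K: K = (2.607, 0.306), RR gives ψ = 0.498, H_out = 19.360 kJ/mol
  T = 341.4 K: K = (2.152, 0.243), RR gives ψ = 0.320, H_out = 11.793 kJ/mol
  T = 333.0 K: K = (1.940, 0.214), RR gives ψ = 0.205, H_out = 7.167 kJ/mol
  T = 328.9 K: K = (1.841, 0.201), RR gives ψ = 0.136, H_out = 4.535 kJ/mol
  T = 330.9 K: K = (1.889, 0.207), RR gives ψ = 0.171, H_out = 5.857 kJ/mol
Linear interpolation between T = 330.9 (H_out = 5.857) and T = 333.0 (H_out = 7.167) on hF = 6.413 gives T ≈ 331.8 K, at which ψ = 0.19.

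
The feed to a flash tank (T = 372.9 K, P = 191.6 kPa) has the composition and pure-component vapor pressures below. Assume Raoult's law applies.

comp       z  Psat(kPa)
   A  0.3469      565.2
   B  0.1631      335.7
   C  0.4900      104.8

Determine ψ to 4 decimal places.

ψ = 0.7848

Raoult's law: Kᵢ = Pᵢˢᵃᵗ/P = Pᵢˢᵃᵗ/191.6.
  K_A = 565.2/191.6 = 2.949896, K_B = 335.7/191.6 = 1.752088, K_C = 104.8/191.6 = 0.546973
Material balance + equilibrium reduce to Σ zᵢ(Kᵢ−1)/(1+ψ(Kᵢ−1)) = 0.
Feasibility: ΣzᵢKᵢ = 1.5771, Σzᵢ/Kᵢ = 1.1065 — both > 1, two phases present.
Newton iteration, ψ⁰ = 0.34:
  ψ = 0.3400: g = 0.24204, g' = -0.6760 → ψ = 0.6981
  ψ = 0.6981: g = 0.04226, g' = -0.4913 → ψ = 0.7841
  ψ = 0.7841: g = 0.00037, g' = -0.4846 → ψ = 0.7848
Converged at ψ = 0.7848.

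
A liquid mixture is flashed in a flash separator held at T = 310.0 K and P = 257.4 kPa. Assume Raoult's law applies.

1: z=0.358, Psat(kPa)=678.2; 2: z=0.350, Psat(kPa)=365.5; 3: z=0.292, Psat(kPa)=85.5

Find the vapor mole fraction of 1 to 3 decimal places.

Raoult's law: Kᵢ = Pᵢˢᵃᵗ/P = Pᵢˢᵃᵗ/257.4.
  K_1 = 678.2/257.4 = 2.63481, K_2 = 365.5/257.4 = 1.41997, K_3 = 85.5/257.4 = 0.33217
Material balance + equilibrium reduce to Σ zᵢ(Kᵢ−1)/(1+V/F(Kᵢ−1)) = 0.
Check two-phase: ΣzᵢKᵢ = 1.537 > 1 and Σzᵢ/Kᵢ = 1.261 > 1, so g(0) = 0.537 > 0 and g(1) = -0.261 < 0.
Newton iteration, V/F⁰ = 0.51:
  V/F = 0.510: g = 0.1445, g' = -0.626 → V/F = 0.741
  V/F = 0.741: g = -0.0092, g' = -0.742 → V/F = 0.728
Converged at V/F = 0.728.
Compositions from xᵢ = zᵢ/(1+V/F(Kᵢ−1)), yᵢ = Kᵢxᵢ:
  1: x = 0.163, y = 0.431
  2: x = 0.268, y = 0.381
  3: x = 0.569, y = 0.189

y_1 = 0.431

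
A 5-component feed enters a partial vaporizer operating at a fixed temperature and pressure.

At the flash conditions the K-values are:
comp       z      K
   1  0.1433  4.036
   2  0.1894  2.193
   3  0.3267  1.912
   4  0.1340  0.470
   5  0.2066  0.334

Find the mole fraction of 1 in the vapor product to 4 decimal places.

y_1 = 0.1692

Rachford–Rice: g(V/F) = Σ zᵢ(Kᵢ−1)/(1+V/F(Kᵢ−1)) = 0.
g(0) = ΣzᵢKᵢ − 1 = 0.7503 and g(1) = 1 − Σzᵢ/Kᵢ = -0.1964, so a root lies in (0, 1).
Iterate (Newton) starting at V/F = 0.67:
  V/F = 0.6700: g = 0.09532, g' = -0.7208 → V/F = 0.8022
  V/F = 0.8022: g = -0.00486, g' = -0.8094 → V/F = 0.7962
Converged at V/F = 0.7962.
Compositions from xᵢ = zᵢ/(1+V/F(Kᵢ−1)), yᵢ = Kᵢxᵢ:
  1: x = 0.0419, y = 0.1692
  2: x = 0.0971, y = 0.2130
  3: x = 0.1893, y = 0.3619
  4: x = 0.2318, y = 0.1090
  5: x = 0.4398, y = 0.1469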